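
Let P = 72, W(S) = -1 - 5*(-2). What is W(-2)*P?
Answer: 648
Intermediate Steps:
W(S) = 9 (W(S) = -1 + 10 = 9)
W(-2)*P = 9*72 = 648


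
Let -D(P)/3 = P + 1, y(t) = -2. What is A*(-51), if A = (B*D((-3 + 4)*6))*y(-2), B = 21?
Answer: -44982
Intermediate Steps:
D(P) = -3 - 3*P (D(P) = -3*(P + 1) = -3*(1 + P) = -3 - 3*P)
A = 882 (A = (21*(-3 - 3*(-3 + 4)*6))*(-2) = (21*(-3 - 3*6))*(-2) = (21*(-3 - 18))*(-2) = (21*(-21))*(-2) = -441*(-2) = 882)
A*(-51) = 882*(-51) = -44982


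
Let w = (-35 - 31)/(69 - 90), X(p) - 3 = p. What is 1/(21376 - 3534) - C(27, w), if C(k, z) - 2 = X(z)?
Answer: -1016987/124894 ≈ -8.1428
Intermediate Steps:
X(p) = 3 + p
w = 22/7 (w = -66/(-21) = -66*(-1/21) = 22/7 ≈ 3.1429)
C(k, z) = 5 + z (C(k, z) = 2 + (3 + z) = 5 + z)
1/(21376 - 3534) - C(27, w) = 1/(21376 - 3534) - (5 + 22/7) = 1/17842 - 1*57/7 = 1/17842 - 57/7 = -1016987/124894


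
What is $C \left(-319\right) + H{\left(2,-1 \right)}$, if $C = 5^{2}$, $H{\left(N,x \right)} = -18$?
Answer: $-7993$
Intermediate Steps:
$C = 25$
$C \left(-319\right) + H{\left(2,-1 \right)} = 25 \left(-319\right) - 18 = -7975 - 18 = -7993$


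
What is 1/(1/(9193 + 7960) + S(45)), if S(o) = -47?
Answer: -17153/806190 ≈ -0.021277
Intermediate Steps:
1/(1/(9193 + 7960) + S(45)) = 1/(1/(9193 + 7960) - 47) = 1/(1/17153 - 47) = 1/(-806190/17153) = -17153/806190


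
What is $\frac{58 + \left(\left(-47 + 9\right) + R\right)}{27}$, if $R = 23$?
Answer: $\frac{43}{27} \approx 1.5926$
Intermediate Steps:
$\frac{58 + \left(\left(-47 + 9\right) + R\right)}{27} = \frac{58 + \left(\left(-47 + 9\right) + 23\right)}{27} = \left(58 + \left(-38 + 23\right)\right) \frac{1}{27} = \left(58 - 15\right) \frac{1}{27} = 43 \cdot \frac{1}{27} = \frac{43}{27}$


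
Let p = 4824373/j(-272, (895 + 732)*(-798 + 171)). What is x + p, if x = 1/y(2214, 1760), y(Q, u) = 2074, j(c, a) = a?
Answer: -10004729473/2115747546 ≈ -4.7287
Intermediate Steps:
x = 1/2074 ≈ 0.00048216
p = -4824373/1020129 (p = 4824373/(((895 + 732)*(-798 + 171))) = 4824373/((1627*(-627))) = 4824373/(-1020129) = 4824373*(-1/1020129) = -4824373/1020129 ≈ -4.7292)
x + p = 1/2074 - 4824373/1020129 = -10004729473/2115747546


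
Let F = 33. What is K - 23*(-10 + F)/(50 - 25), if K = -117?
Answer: -3454/25 ≈ -138.16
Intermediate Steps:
K - 23*(-10 + F)/(50 - 25) = -117 - 23*(-10 + 33)/(50 - 25) = -117 - 529/25 = -3454/25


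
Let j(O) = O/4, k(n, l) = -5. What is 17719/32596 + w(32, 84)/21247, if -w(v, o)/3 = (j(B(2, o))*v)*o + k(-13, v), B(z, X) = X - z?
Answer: -172811911/23881628 ≈ -7.2362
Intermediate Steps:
j(O) = O/4 (j(O) = O*(¼) = O/4)
w(v, o) = 15 - 3*o*v*(-½ + o/4) (w(v, o) = -3*((((o - 1*2)/4)*v)*o - 5) = -3*((((o - 2)/4)*v)*o - 5) = -3*((((-2 + o)/4)*v)*o - 5) = -3*(((-½ + o/4)*v)*o - 5) = -3*((v*(-½ + o/4))*o - 5) = -3*(o*v*(-½ + o/4) - 5) = -3*(-5 + o*v*(-½ + o/4)) = 15 - 3*o*v*(-½ + o/4))
17719/32596 + w(32, 84)/21247 = 17719/32596 + (15 - ¾*84*32*(-2 + 84))/21247 = 17719*(1/32596) + (15 - ¾*84*32*82)*(1/21247) = 611/1124 + (15 - 165312)*(1/21247) = 611/1124 - 165297*1/21247 = 611/1124 - 165297/21247 = -172811911/23881628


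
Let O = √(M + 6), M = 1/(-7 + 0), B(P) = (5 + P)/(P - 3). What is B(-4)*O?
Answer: -√287/49 ≈ -0.34574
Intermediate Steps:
B(P) = (5 + P)/(-3 + P)
M = -⅐ (M = 1/(-7) = -⅐ ≈ -0.14286)
O = √287/7 (O = √(-⅐ + 6) = √(41/7) = √287/7 ≈ 2.4202)
B(-4)*O = ((5 - 4)/(-3 - 4))*(√287/7) = (1/(-7))*(√287/7) = (-⅐*1)*(√287/7) = -√287/49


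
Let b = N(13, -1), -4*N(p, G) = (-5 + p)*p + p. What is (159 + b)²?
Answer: 269361/16 ≈ 16835.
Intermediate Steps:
N(p, G) = -p/4 - p*(-5 + p)/4 (N(p, G) = -((-5 + p)*p + p)/4 = -(p*(-5 + p) + p)/4 = -(p + p*(-5 + p))/4 = -p/4 - p*(-5 + p)/4)
b = -117/4 (b = (¼)*13*(4 - 1*13) = (¼)*13*(4 - 13) = (¼)*13*(-9) = -117/4 ≈ -29.250)
(159 + b)² = (159 - 117/4)² = (519/4)² = 269361/16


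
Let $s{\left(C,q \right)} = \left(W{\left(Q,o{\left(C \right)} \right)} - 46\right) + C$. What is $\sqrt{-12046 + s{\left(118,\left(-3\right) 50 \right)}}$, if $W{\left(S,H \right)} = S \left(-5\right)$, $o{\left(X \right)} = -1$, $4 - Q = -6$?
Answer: $6 i \sqrt{334} \approx 109.65 i$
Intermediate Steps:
$Q = 10$ ($Q = 4 - -6 = 4 + 6 = 10$)
$W{\left(S,H \right)} = - 5 S$
$s{\left(C,q \right)} = -96 + C$ ($s{\left(C,q \right)} = \left(\left(-5\right) 10 - 46\right) + C = \left(-50 - 46\right) + C = -96 + C$)
$\sqrt{-12046 + s{\left(118,\left(-3\right) 50 \right)}} = \sqrt{-12046 + \left(-96 + 118\right)} = \sqrt{-12046 + 22} = \sqrt{-12024} = 6 i \sqrt{334}$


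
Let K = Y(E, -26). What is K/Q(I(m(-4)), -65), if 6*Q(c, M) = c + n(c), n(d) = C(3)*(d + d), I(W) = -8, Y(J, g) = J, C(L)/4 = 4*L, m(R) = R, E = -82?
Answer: 123/194 ≈ 0.63402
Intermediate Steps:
C(L) = 16*L (C(L) = 4*(4*L) = 16*L)
K = -82
n(d) = 96*d (n(d) = (16*3)*(d + d) = 48*(2*d) = 96*d)
Q(c, M) = 97*c/6 (Q(c, M) = (c + 96*c)/6 = (97*c)/6 = 97*c/6)
K/Q(I(m(-4)), -65) = -82/((97/6)*(-8)) = -82/(-388/3) = -82*(-3/388) = 123/194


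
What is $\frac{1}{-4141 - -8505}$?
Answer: $\frac{1}{4364} \approx 0.00022915$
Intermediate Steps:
$\frac{1}{-4141 - -8505} = \frac{1}{-4141 + 8505} = \frac{1}{4364}$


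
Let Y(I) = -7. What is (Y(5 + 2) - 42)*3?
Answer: -147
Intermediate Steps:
(Y(5 + 2) - 42)*3 = (-7 - 42)*3 = -49*3 = -147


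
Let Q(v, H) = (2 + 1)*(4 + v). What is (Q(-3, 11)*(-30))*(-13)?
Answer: 1170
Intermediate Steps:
Q(v, H) = 12 + 3*v (Q(v, H) = 3*(4 + v) = 12 + 3*v)
(Q(-3, 11)*(-30))*(-13) = ((12 + 3*(-3))*(-30))*(-13) = ((12 - 9)*(-30))*(-13) = (3*(-30))*(-13) = -90*(-13) = 1170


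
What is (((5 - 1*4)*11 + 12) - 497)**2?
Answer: 224676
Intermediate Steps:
(((5 - 1*4)*11 + 12) - 497)**2 = (((5 - 4)*11 + 12) - 497)**2 = ((1*11 + 12) - 497)**2 = ((11 + 12) - 497)**2 = (23 - 497)**2 = (-474)**2 = 224676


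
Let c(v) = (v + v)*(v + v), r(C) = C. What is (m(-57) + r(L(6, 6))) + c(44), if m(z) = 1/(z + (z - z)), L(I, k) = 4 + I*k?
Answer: 443687/57 ≈ 7784.0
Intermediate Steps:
m(z) = 1/z (m(z) = 1/(z + 0) = 1/z)
c(v) = 4*v² (c(v) = (2*v)*(2*v) = 4*v²)
(m(-57) + r(L(6, 6))) + c(44) = (1/(-57) + (4 + 6*6)) + 4*44² = (-1/57 + (4 + 36)) + 4*1936 = (-1/57 + 40) + 7744 = 2279/57 + 7744 = 443687/57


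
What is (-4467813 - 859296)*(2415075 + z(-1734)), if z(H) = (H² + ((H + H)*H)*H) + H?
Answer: 55519181729555499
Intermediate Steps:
z(H) = H + H² + 2*H³ (z(H) = (H² + ((2*H)*H)*H) + H = (H² + (2*H²)*H) + H = (H² + 2*H³) + H = H + H² + 2*H³)
(-4467813 - 859296)*(2415075 + z(-1734)) = (-4467813 - 859296)*(2415075 - 1734*(1 - 1734 + 2*(-1734)²)) = -5327109*(2415075 - 1734*(1 - 1734 + 2*3006756)) = -5327109*(2415075 - 1734*(1 - 1734 + 6013512)) = -5327109*(2415075 - 1734*6011779) = -5327109*(2415075 - 10424424786) = -5327109*(-10422009711) = 55519181729555499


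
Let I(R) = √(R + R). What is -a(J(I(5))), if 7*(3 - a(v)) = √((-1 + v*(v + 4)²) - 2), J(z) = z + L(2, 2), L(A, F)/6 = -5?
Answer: -3 + I*√(21103 - 2246*√10)/7 ≈ -3.0 + 16.903*I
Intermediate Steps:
I(R) = √2*√R (I(R) = √(2*R) = √2*√R)
L(A, F) = -30 (L(A, F) = 6*(-5) = -30)
J(z) = -30 + z (J(z) = z - 30 = -30 + z)
a(v) = 3 - √(-3 + v*(4 + v)²)/7 (a(v) = 3 - √((-1 + v*(v + 4)²) - 2)/7 = 3 - √((-1 + v*(4 + v)²) - 2)/7 = 3 - √(-3 + v*(4 + v)²)/7)
-a(J(I(5))) = -(3 - √(-3 + (-30 + √2*√5)*(4 + (-30 + √2*√5))²)/7) = -(3 - √(-3 + (-30 + √10)*(4 + (-30 + √10))²)/7) = -(3 - √(-3 + (-30 + √10)*(-26 + √10)²)/7) = -(3 - √(-3 + (-26 + √10)²*(-30 + √10))/7) = -3 + √(-3 + (-26 + √10)²*(-30 + √10))/7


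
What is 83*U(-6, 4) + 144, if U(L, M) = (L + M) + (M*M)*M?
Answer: 5290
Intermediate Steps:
U(L, M) = L + M + M³ (U(L, M) = (L + M) + M²*M = (L + M) + M³ = L + M + M³)
83*U(-6, 4) + 144 = 83*(-6 + 4 + 4³) + 144 = 83*(-6 + 4 + 64) + 144 = 83*62 + 144 = 5146 + 144 = 5290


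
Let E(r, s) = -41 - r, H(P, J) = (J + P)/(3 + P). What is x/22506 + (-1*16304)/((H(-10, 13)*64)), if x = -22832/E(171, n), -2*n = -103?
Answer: 1418073215/2385636 ≈ 594.42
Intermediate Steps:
n = 103/2 (n = -½*(-103) = 103/2 ≈ 51.500)
H(P, J) = (J + P)/(3 + P)
x = 5708/53 (x = -22832/(-41 - 1*171) = -22832/(-41 - 171) = -22832/(-212) = -22832*(-1/212) = 5708/53 ≈ 107.70)
x/22506 + (-1*16304)/((H(-10, 13)*64)) = (5708/53)/22506 + (-1*16304)/((((13 - 10)/(3 - 10))*64)) = (5708/53)*(1/22506) - 16304/((3/(-7))*64) = 2854/596409 - 16304/(-⅐*3*64) = 2854/596409 - 16304/((-3/7*64)) = 2854/596409 - 16304/(-192/7) = 2854/596409 - 16304*(-7/192) = 2854/596409 + 7133/12 = 1418073215/2385636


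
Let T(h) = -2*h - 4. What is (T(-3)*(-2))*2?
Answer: -8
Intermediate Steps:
T(h) = -4 - 2*h
(T(-3)*(-2))*2 = ((-4 - 2*(-3))*(-2))*2 = ((-4 + 6)*(-2))*2 = (2*(-2))*2 = -4*2 = -8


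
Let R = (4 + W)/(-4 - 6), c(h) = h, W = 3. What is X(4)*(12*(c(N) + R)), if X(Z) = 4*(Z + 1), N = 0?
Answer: -168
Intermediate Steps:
X(Z) = 4 + 4*Z (X(Z) = 4*(1 + Z) = 4 + 4*Z)
R = -7/10 (R = (4 + 3)/(-4 - 6) = 7/(-10) = 7*(-1/10) = -7/10 ≈ -0.70000)
X(4)*(12*(c(N) + R)) = (4 + 4*4)*(12*(0 - 7/10)) = (4 + 16)*(12*(-7/10)) = 20*(-42/5) = -168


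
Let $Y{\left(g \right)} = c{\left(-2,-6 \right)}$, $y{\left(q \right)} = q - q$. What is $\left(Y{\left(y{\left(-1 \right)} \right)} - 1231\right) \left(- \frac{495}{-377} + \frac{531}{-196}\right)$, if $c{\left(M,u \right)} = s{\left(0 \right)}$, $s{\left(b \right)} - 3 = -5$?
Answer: $\frac{127204911}{73892} \approx 1721.5$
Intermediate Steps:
$y{\left(q \right)} = 0$
$s{\left(b \right)} = -2$ ($s{\left(b \right)} = 3 - 5 = -2$)
$c{\left(M,u \right)} = -2$
$Y{\left(g \right)} = -2$
$\left(Y{\left(y{\left(-1 \right)} \right)} - 1231\right) \left(- \frac{495}{-377} + \frac{531}{-196}\right) = \left(-2 - 1231\right) \left(- \frac{495}{-377} + \frac{531}{-196}\right) = - 1233 \left(\left(-495\right) \left(- \frac{1}{377}\right) + 531 \left(- \frac{1}{196}\right)\right) = - 1233 \left(\frac{495}{377} - \frac{531}{196}\right) = \left(-1233\right) \left(- \frac{103167}{73892}\right) = \frac{127204911}{73892}$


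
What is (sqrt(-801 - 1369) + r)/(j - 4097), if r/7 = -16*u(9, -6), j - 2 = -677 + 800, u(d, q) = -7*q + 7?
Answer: 1372/993 - I*sqrt(2170)/3972 ≈ 1.3817 - 0.011728*I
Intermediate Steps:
u(d, q) = 7 - 7*q
j = 125 (j = 2 + (-677 + 800) = 2 + 123 = 125)
r = -5488 (r = 7*(-16*(7 - 7*(-6))) = 7*(-16*(7 + 42)) = 7*(-16*49) = 7*(-784) = -5488)
(sqrt(-801 - 1369) + r)/(j - 4097) = (sqrt(-801 - 1369) - 5488)/(125 - 4097) = (sqrt(-2170) - 5488)/(-3972) = (I*sqrt(2170) - 5488)*(-1/3972) = (-5488 + I*sqrt(2170))*(-1/3972) = 1372/993 - I*sqrt(2170)/3972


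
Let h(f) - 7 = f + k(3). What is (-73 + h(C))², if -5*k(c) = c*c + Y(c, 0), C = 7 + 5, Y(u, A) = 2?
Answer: 78961/25 ≈ 3158.4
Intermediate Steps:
C = 12
k(c) = -⅖ - c²/5 (k(c) = -(c*c + 2)/5 = -(c² + 2)/5 = -(2 + c²)/5 = -⅖ - c²/5)
h(f) = 24/5 + f (h(f) = 7 + (f + (-⅖ - ⅕*3²)) = 7 + (f + (-⅖ - ⅕*9)) = 7 + (f + (-⅖ - 9/5)) = 7 + (f - 11/5) = 7 + (-11/5 + f) = 24/5 + f)
(-73 + h(C))² = (-73 + (24/5 + 12))² = (-73 + 84/5)² = (-281/5)² = 78961/25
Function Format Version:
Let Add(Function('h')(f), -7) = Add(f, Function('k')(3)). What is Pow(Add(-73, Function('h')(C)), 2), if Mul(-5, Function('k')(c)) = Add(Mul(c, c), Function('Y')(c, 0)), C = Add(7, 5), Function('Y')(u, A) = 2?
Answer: Rational(78961, 25) ≈ 3158.4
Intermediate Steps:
C = 12
Function('k')(c) = Add(Rational(-2, 5), Mul(Rational(-1, 5), Pow(c, 2))) (Function('k')(c) = Mul(Rational(-1, 5), Add(Mul(c, c), 2)) = Mul(Rational(-1, 5), Add(Pow(c, 2), 2)) = Mul(Rational(-1, 5), Add(2, Pow(c, 2))) = Add(Rational(-2, 5), Mul(Rational(-1, 5), Pow(c, 2))))
Function('h')(f) = Add(Rational(24, 5), f) (Function('h')(f) = Add(7, Add(f, Add(Rational(-2, 5), Mul(Rational(-1, 5), Pow(3, 2))))) = Add(7, Add(f, Add(Rational(-2, 5), Mul(Rational(-1, 5), 9)))) = Add(7, Add(f, Add(Rational(-2, 5), Rational(-9, 5)))) = Add(7, Add(f, Rational(-11, 5))) = Add(7, Add(Rational(-11, 5), f)) = Add(Rational(24, 5), f))
Pow(Add(-73, Function('h')(C)), 2) = Pow(Add(-73, Add(Rational(24, 5), 12)), 2) = Pow(Add(-73, Rational(84, 5)), 2) = Pow(Rational(-281, 5), 2) = Rational(78961, 25)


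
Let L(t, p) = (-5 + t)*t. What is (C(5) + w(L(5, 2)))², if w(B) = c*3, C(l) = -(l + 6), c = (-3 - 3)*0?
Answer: 121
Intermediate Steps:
c = 0 (c = -6*0 = 0)
L(t, p) = t*(-5 + t)
C(l) = -6 - l (C(l) = -(6 + l) = -6 - l)
w(B) = 0 (w(B) = 0*3 = 0)
(C(5) + w(L(5, 2)))² = ((-6 - 1*5) + 0)² = ((-6 - 5) + 0)² = (-11 + 0)² = (-11)² = 121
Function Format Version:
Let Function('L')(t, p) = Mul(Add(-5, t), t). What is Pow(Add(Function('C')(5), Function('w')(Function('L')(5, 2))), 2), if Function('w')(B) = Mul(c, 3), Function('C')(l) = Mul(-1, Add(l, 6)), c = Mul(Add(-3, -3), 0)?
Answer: 121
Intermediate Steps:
c = 0 (c = Mul(-6, 0) = 0)
Function('L')(t, p) = Mul(t, Add(-5, t))
Function('C')(l) = Add(-6, Mul(-1, l)) (Function('C')(l) = Mul(-1, Add(6, l)) = Add(-6, Mul(-1, l)))
Function('w')(B) = 0 (Function('w')(B) = Mul(0, 3) = 0)
Pow(Add(Function('C')(5), Function('w')(Function('L')(5, 2))), 2) = Pow(Add(Add(-6, Mul(-1, 5)), 0), 2) = Pow(Add(Add(-6, -5), 0), 2) = Pow(Add(-11, 0), 2) = Pow(-11, 2) = 121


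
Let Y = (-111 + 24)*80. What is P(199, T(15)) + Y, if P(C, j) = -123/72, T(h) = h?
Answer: -167081/24 ≈ -6961.7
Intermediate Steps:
P(C, j) = -41/24 (P(C, j) = -123*1/72 = -41/24)
Y = -6960 (Y = -87*80 = -6960)
P(199, T(15)) + Y = -41/24 - 6960 = -167081/24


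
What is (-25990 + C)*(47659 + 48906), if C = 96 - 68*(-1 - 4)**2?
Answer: -2664614610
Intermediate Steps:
C = -1604 (C = 96 - 68*(-5)**2 = 96 - 68*25 = 96 - 1700 = -1604)
(-25990 + C)*(47659 + 48906) = (-25990 - 1604)*(47659 + 48906) = -27594*96565 = -2664614610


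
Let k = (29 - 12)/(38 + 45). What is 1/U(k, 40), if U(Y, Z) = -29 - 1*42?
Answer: -1/71 ≈ -0.014085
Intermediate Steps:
k = 17/83 ≈ 0.20482
U(Y, Z) = -71 (U(Y, Z) = -29 - 42 = -71)
1/U(k, 40) = 1/(-71) = -1/71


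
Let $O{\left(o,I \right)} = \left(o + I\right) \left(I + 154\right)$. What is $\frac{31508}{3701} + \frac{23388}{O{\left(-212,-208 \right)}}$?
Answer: $\frac{66763369}{6994890} \approx 9.5446$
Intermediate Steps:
$O{\left(o,I \right)} = \left(154 + I\right) \left(I + o\right)$ ($O{\left(o,I \right)} = \left(I + o\right) \left(154 + I\right) = \left(154 + I\right) \left(I + o\right)$)
$\frac{31508}{3701} + \frac{23388}{O{\left(-212,-208 \right)}} = \frac{31508}{3701} + \frac{23388}{\left(-208\right)^{2} + 154 \left(-208\right) + 154 \left(-212\right) - -44096} = 31508 \cdot \frac{1}{3701} + \frac{23388}{43264 - 32032 - 32648 + 44096} = \frac{31508}{3701} + \frac{23388}{22680} = \frac{31508}{3701} + 23388 \cdot \frac{1}{22680} = \frac{31508}{3701} + \frac{1949}{1890} = \frac{66763369}{6994890}$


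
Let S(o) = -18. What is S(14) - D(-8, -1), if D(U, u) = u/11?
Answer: -197/11 ≈ -17.909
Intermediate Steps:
D(U, u) = u/11 (D(U, u) = u*(1/11) = u/11)
S(14) - D(-8, -1) = -18 - (-1)/11 = -18 - 1*(-1/11) = -18 + 1/11 = -197/11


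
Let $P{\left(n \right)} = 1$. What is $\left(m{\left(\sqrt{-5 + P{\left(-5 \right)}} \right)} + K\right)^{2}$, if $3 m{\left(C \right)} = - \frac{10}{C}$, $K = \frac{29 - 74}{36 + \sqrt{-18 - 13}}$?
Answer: $\frac{25 \left(972 - 1327 i - 27 i \sqrt{31}\right)^{2}}{15848361} \approx -1.9524 - 4.5303 i$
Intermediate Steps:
$K = - \frac{45}{36 + i \sqrt{31}}$ ($K = - \frac{45}{36 + \sqrt{-31}} = - \frac{45}{36 + i \sqrt{31}} \approx -1.2208 + 0.18881 i$)
$m{\left(C \right)} = - \frac{10}{3 C}$ ($m{\left(C \right)} = \frac{\left(-10\right) \frac{1}{C}}{3} = - \frac{10}{3 C}$)
$\left(m{\left(\sqrt{-5 + P{\left(-5 \right)}} \right)} + K\right)^{2} = \left(- \frac{10}{3 \sqrt{-5 + 1}} - \left(\frac{1620}{1327} - \frac{45 i \sqrt{31}}{1327}\right)\right)^{2} = \left(- \frac{10}{3 \sqrt{-4}} - \left(\frac{1620}{1327} - \frac{45 i \sqrt{31}}{1327}\right)\right)^{2} = \left(- \frac{10}{3 \cdot 2 i} - \left(\frac{1620}{1327} - \frac{45 i \sqrt{31}}{1327}\right)\right)^{2} = \left(- \frac{10 \left(- \frac{i}{2}\right)}{3} - \left(\frac{1620}{1327} - \frac{45 i \sqrt{31}}{1327}\right)\right)^{2} = \left(\frac{5 i}{3} - \left(\frac{1620}{1327} - \frac{45 i \sqrt{31}}{1327}\right)\right)^{2} = \left(- \frac{1620}{1327} + \frac{5 i}{3} + \frac{45 i \sqrt{31}}{1327}\right)^{2}$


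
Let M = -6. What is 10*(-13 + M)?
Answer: -190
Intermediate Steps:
10*(-13 + M) = 10*(-13 - 6) = 10*(-19) = -190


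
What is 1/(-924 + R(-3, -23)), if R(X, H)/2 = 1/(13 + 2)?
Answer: -15/13858 ≈ -0.0010824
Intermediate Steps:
R(X, H) = 2/15 (R(X, H) = 2/(13 + 2) = 2/15)
1/(-924 + R(-3, -23)) = 1/(-924 + 2/15) = 1/(-13858/15) = -15/13858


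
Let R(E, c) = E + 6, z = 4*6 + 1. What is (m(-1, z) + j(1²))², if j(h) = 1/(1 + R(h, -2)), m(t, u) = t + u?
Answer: 37249/64 ≈ 582.02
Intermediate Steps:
z = 25 (z = 24 + 1 = 25)
R(E, c) = 6 + E
j(h) = 1/(7 + h) (j(h) = 1/(1 + (6 + h)) = 1/(7 + h))
(m(-1, z) + j(1²))² = ((-1 + 25) + 1/(7 + 1²))² = (24 + 1/(7 + 1))² = (24 + 1/8)² = (24 + ⅛)² = (193/8)² = 37249/64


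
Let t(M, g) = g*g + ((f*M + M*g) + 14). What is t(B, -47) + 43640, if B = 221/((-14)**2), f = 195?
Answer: 2255464/49 ≈ 46030.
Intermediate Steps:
B = 221/196 ≈ 1.1276
t(M, g) = 14 + g**2 + 195*M + M*g (t(M, g) = g*g + ((195*M + M*g) + 14) = g**2 + (14 + 195*M + M*g) = 14 + g**2 + 195*M + M*g)
t(B, -47) + 43640 = (14 + (-47)**2 + 195*(221/196) + (221/196)*(-47)) + 43640 = (14 + 2209 + 43095/196 - 10387/196) + 43640 = 117104/49 + 43640 = 2255464/49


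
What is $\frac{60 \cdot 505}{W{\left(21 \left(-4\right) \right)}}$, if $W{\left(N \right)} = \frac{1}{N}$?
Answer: $-2545200$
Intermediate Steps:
$\frac{60 \cdot 505}{W{\left(21 \left(-4\right) \right)}} = \frac{60 \cdot 505}{\frac{1}{21 \left(-4\right)}} = \frac{30300}{\frac{1}{-84}} = \frac{30300}{- \frac{1}{84}} = 30300 \left(-84\right) = -2545200$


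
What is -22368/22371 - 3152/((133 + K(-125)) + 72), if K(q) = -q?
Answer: -12982472/1230405 ≈ -10.551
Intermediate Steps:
-22368/22371 - 3152/((133 + K(-125)) + 72) = -22368/22371 - 3152/((133 - 1*(-125)) + 72) = -22368*1/22371 - 3152/((133 + 125) + 72) = -7456/7457 - 3152/(258 + 72) = -7456/7457 - 3152/330 = -7456/7457 - 3152*1/330 = -7456/7457 - 1576/165 = -12982472/1230405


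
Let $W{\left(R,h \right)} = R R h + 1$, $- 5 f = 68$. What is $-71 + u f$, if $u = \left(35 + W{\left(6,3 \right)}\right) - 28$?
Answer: $- \frac{8243}{5} \approx -1648.6$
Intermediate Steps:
$f = - \frac{68}{5}$ ($f = \left(- \frac{1}{5}\right) 68 = - \frac{68}{5} \approx -13.6$)
$W{\left(R,h \right)} = 1 + h R^{2}$ ($W{\left(R,h \right)} = R^{2} h + 1 = h R^{2} + 1 = 1 + h R^{2}$)
$u = 116$ ($u = \left(35 + \left(1 + 3 \cdot 6^{2}\right)\right) - 28 = \left(35 + \left(1 + 3 \cdot 36\right)\right) - 28 = \left(35 + \left(1 + 108\right)\right) - 28 = \left(35 + 109\right) - 28 = 144 - 28 = 116$)
$-71 + u f = -71 + 116 \left(- \frac{68}{5}\right) = -71 - \frac{7888}{5} = - \frac{8243}{5}$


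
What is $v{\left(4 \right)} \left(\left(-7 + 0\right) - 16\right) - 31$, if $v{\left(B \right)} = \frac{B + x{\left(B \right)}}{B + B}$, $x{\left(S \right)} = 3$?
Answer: $- \frac{409}{8} \approx -51.125$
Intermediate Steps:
$v{\left(B \right)} = \frac{3 + B}{2 B}$ ($v{\left(B \right)} = \frac{B + 3}{B + B} = \frac{3 + B}{2 B}$)
$v{\left(4 \right)} \left(\left(-7 + 0\right) - 16\right) - 31 = \frac{3 + 4}{2 \cdot 4} \left(\left(-7 + 0\right) - 16\right) - 31 = \frac{1}{2} \cdot \frac{1}{4} \cdot 7 \left(-7 - 16\right) - 31 = \frac{7}{8} \left(-23\right) - 31 = - \frac{161}{8} - 31 = - \frac{409}{8}$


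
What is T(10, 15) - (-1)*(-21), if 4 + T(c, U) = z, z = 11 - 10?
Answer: -24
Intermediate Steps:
z = 1
T(c, U) = -3 (T(c, U) = -4 + 1 = -3)
T(10, 15) - (-1)*(-21) = -3 - (-1)*(-21) = -3 - 1*21 = -3 - 21 = -24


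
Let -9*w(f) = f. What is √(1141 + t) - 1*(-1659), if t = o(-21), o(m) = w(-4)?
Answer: 1659 + √10273/3 ≈ 1692.8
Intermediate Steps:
w(f) = -f/9
o(m) = 4/9 (o(m) = -⅑*(-4) = 4/9)
t = 4/9 ≈ 0.44444
√(1141 + t) - 1*(-1659) = √(1141 + 4/9) - 1*(-1659) = √(10273/9) + 1659 = √10273/3 + 1659 = 1659 + √10273/3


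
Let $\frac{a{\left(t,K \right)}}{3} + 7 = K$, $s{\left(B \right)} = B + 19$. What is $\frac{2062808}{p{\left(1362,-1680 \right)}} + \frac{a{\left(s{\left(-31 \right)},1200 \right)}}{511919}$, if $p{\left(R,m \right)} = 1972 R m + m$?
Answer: $\frac{1886670449281}{288738518236350} \approx 0.0065342$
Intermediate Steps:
$s{\left(B \right)} = 19 + B$
$a{\left(t,K \right)} = -21 + 3 K$
$p{\left(R,m \right)} = m + 1972 R m$ ($p{\left(R,m \right)} = 1972 R m + m = m + 1972 R m$)
$\frac{2062808}{p{\left(1362,-1680 \right)}} + \frac{a{\left(s{\left(-31 \right)},1200 \right)}}{511919} = \frac{2062808}{\left(-1680\right) \left(1 + 1972 \cdot 1362\right)} + \frac{-21 + 3 \cdot 1200}{511919} = \frac{2062808}{\left(-1680\right) \left(1 + 2685864\right)} + \left(-21 + 3600\right) \frac{1}{511919} = \frac{2062808}{\left(-1680\right) 2685865} + 3579 \cdot \frac{1}{511919} = \frac{2062808}{-4512253200} + \frac{3579}{511919} = 2062808 \left(- \frac{1}{4512253200}\right) + \frac{3579}{511919} = - \frac{257851}{564031650} + \frac{3579}{511919} = \frac{1886670449281}{288738518236350}$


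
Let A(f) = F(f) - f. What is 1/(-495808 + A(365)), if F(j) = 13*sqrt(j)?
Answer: -496173/246187584244 - 13*sqrt(365)/246187584244 ≈ -2.0164e-6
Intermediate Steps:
A(f) = -f + 13*sqrt(f) (A(f) = 13*sqrt(f) - f = -f + 13*sqrt(f))
1/(-495808 + A(365)) = 1/(-495808 + (-1*365 + 13*sqrt(365))) = 1/(-495808 + (-365 + 13*sqrt(365))) = 1/(-496173 + 13*sqrt(365))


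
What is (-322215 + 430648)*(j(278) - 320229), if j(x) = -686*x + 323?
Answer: -55367407862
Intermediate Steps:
j(x) = 323 - 686*x
(-322215 + 430648)*(j(278) - 320229) = (-322215 + 430648)*((323 - 686*278) - 320229) = 108433*((323 - 190708) - 320229) = 108433*(-190385 - 320229) = 108433*(-510614) = -55367407862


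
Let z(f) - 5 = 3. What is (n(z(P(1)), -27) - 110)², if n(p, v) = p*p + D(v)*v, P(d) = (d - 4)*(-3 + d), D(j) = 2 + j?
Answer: 395641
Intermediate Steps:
P(d) = (-4 + d)*(-3 + d)
z(f) = 8 (z(f) = 5 + 3 = 8)
n(p, v) = p² + v*(2 + v) (n(p, v) = p*p + (2 + v)*v = p² + v*(2 + v))
(n(z(P(1)), -27) - 110)² = ((8² - 27*(2 - 27)) - 110)² = ((64 - 27*(-25)) - 110)² = ((64 + 675) - 110)² = (739 - 110)² = 629² = 395641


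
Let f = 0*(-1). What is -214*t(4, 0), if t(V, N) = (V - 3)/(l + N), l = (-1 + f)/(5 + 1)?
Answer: 1284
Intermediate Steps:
f = 0
l = -⅙ (l = (-1 + 0)/(5 + 1) = -1/6 = -1*⅙ = -⅙ ≈ -0.16667)
t(V, N) = (-3 + V)/(-⅙ + N) (t(V, N) = (V - 3)/(-⅙ + N) = (-3 + V)/(-⅙ + N))
-214*t(4, 0) = -1284*(-3 + 4)/(-1 + 6*0) = -1284/(-1 + 0) = -1284/(-1) = -1284*(-1) = -214*(-6) = 1284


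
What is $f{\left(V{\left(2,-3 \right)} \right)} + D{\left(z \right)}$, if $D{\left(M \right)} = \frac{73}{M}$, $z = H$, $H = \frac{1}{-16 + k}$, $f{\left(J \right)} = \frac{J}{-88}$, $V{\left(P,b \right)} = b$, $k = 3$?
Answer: $- \frac{83509}{88} \approx -948.97$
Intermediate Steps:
$f{\left(J \right)} = - \frac{J}{88}$ ($f{\left(J \right)} = J \left(- \frac{1}{88}\right) = - \frac{J}{88}$)
$H = - \frac{1}{13}$ ($H = \frac{1}{-16 + 3} = \frac{1}{-13} = - \frac{1}{13} \approx -0.076923$)
$z = - \frac{1}{13} \approx -0.076923$
$f{\left(V{\left(2,-3 \right)} \right)} + D{\left(z \right)} = \left(- \frac{1}{88}\right) \left(-3\right) + \frac{73}{- \frac{1}{13}} = \frac{3}{88} + 73 \left(-13\right) = \frac{3}{88} - 949 = - \frac{83509}{88}$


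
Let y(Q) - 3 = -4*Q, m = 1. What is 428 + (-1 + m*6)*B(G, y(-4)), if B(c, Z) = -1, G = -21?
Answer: 423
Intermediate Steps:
y(Q) = 3 - 4*Q
428 + (-1 + m*6)*B(G, y(-4)) = 428 + (-1 + 1*6)*(-1) = 428 + (-1 + 6)*(-1) = 428 + 5*(-1) = 428 - 5 = 423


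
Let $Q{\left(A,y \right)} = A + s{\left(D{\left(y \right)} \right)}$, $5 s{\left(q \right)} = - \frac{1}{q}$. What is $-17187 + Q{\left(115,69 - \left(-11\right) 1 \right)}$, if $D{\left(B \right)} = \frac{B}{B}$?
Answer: $- \frac{85361}{5} \approx -17072.0$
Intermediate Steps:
$D{\left(B \right)} = 1$
$s{\left(q \right)} = - \frac{1}{5 q}$ ($s{\left(q \right)} = \frac{\left(-1\right) \frac{1}{q}}{5} = - \frac{1}{5 q}$)
$Q{\left(A,y \right)} = - \frac{1}{5} + A$ ($Q{\left(A,y \right)} = A - \frac{1}{5 \cdot 1} = A - \frac{1}{5} = - \frac{1}{5} + A$)
$-17187 + Q{\left(115,69 - \left(-11\right) 1 \right)} = -17187 + \left(- \frac{1}{5} + 115\right) = -17187 + \frac{574}{5} = - \frac{85361}{5}$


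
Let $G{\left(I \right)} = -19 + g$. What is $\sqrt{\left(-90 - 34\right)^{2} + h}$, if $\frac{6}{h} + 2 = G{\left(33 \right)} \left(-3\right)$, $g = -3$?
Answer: $\frac{\sqrt{984070}}{8} \approx 124.0$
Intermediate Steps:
$G{\left(I \right)} = -22$ ($G{\left(I \right)} = -19 - 3 = -22$)
$h = \frac{3}{32}$ ($h = \frac{6}{-2 - -66} = \frac{6}{-2 + 66} = \frac{6}{64} = 6 \cdot \frac{1}{64} = \frac{3}{32} \approx 0.09375$)
$\sqrt{\left(-90 - 34\right)^{2} + h} = \sqrt{\left(-90 - 34\right)^{2} + \frac{3}{32}} = \sqrt{\left(-124\right)^{2} + \frac{3}{32}} = \sqrt{15376 + \frac{3}{32}} = \sqrt{\frac{492035}{32}} = \frac{\sqrt{984070}}{8}$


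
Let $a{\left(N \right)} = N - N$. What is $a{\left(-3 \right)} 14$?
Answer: $0$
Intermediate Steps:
$a{\left(N \right)} = 0$
$a{\left(-3 \right)} 14 = 0 \cdot 14 = 0$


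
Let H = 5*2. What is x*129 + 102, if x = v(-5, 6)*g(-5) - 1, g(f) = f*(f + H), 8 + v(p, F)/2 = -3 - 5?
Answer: 103173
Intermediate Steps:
v(p, F) = -32 (v(p, F) = -16 + 2*(-3 - 5) = -16 + 2*(-8) = -16 - 16 = -32)
H = 10
g(f) = f*(10 + f) (g(f) = f*(f + 10) = f*(10 + f))
x = 799 (x = -(-160)*(10 - 5) - 1 = -(-160)*5 - 1 = -32*(-25) - 1 = 800 - 1 = 799)
x*129 + 102 = 799*129 + 102 = 103071 + 102 = 103173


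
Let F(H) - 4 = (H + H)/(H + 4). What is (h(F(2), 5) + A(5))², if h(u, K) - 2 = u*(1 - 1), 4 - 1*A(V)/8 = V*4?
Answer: 15876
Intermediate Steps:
A(V) = 32 - 32*V (A(V) = 32 - 8*V*4 = 32 - 32*V)
F(H) = 4 + 2*H/(4 + H) (F(H) = 4 + (H + H)/(H + 4) = 4 + (2*H)/(4 + H) = 4 + 2*H/(4 + H))
h(u, K) = 2 (h(u, K) = 2 + u*(1 - 1) = 2 + u*0 = 2 + 0 = 2)
(h(F(2), 5) + A(5))² = (2 + (32 - 32*5))² = (2 + (32 - 160))² = (2 - 128)² = (-126)² = 15876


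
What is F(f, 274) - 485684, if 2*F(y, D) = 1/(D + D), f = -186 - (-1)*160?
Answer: -532309663/1096 ≈ -4.8568e+5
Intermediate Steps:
f = -26 (f = -186 - 1*(-160) = -186 + 160 = -26)
F(y, D) = 1/(4*D) (F(y, D) = 1/(2*(D + D)) = 1/(2*((2*D))) = (1/(2*D))/2 = 1/(4*D))
F(f, 274) - 485684 = (¼)/274 - 485684 = (¼)*(1/274) - 485684 = 1/1096 - 485684 = -532309663/1096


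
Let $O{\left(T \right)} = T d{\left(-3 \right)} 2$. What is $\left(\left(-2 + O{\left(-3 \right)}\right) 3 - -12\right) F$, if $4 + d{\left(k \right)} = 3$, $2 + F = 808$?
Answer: $19344$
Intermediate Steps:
$F = 806$ ($F = -2 + 808 = 806$)
$d{\left(k \right)} = -1$ ($d{\left(k \right)} = -4 + 3 = -1$)
$O{\left(T \right)} = - 2 T$ ($O{\left(T \right)} = T \left(-1\right) 2 = - T 2 = - 2 T$)
$\left(\left(-2 + O{\left(-3 \right)}\right) 3 - -12\right) F = \left(\left(-2 - -6\right) 3 - -12\right) 806 = \left(\left(-2 + 6\right) 3 + 12\right) 806 = \left(4 \cdot 3 + 12\right) 806 = \left(12 + 12\right) 806 = 24 \cdot 806 = 19344$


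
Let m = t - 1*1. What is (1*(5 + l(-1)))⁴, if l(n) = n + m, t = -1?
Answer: 16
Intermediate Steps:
m = -2 (m = -1 - 1*1 = -1 - 1 = -2)
l(n) = -2 + n (l(n) = n - 2 = -2 + n)
(1*(5 + l(-1)))⁴ = (1*(5 + (-2 - 1)))⁴ = (1*(5 - 3))⁴ = (1*2)⁴ = 2⁴ = 16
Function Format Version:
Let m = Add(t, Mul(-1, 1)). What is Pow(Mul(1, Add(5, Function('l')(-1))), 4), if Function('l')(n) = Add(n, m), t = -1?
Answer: 16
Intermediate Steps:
m = -2 (m = Add(-1, Mul(-1, 1)) = Add(-1, -1) = -2)
Function('l')(n) = Add(-2, n) (Function('l')(n) = Add(n, -2) = Add(-2, n))
Pow(Mul(1, Add(5, Function('l')(-1))), 4) = Pow(Mul(1, Add(5, Add(-2, -1))), 4) = Pow(Mul(1, Add(5, -3)), 4) = Pow(Mul(1, 2), 4) = Pow(2, 4) = 16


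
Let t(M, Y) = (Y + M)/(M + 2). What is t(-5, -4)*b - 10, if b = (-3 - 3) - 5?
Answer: -43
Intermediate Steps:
b = -11 (b = -6 - 5 = -11)
t(M, Y) = (M + Y)/(2 + M)
t(-5, -4)*b - 10 = ((-5 - 4)/(2 - 5))*(-11) - 10 = (-9/(-3))*(-11) - 10 = -⅓*(-9)*(-11) - 10 = 3*(-11) - 10 = -33 - 10 = -43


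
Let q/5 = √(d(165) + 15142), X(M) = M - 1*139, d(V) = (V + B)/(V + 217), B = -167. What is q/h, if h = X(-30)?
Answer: -5*√552395111/32279 ≈ -3.6406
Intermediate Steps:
d(V) = (-167 + V)/(217 + V) (d(V) = (V - 167)/(V + 217) = (-167 + V)/(217 + V))
X(M) = -139 + M (X(M) = M - 139 = -139 + M)
h = -169 (h = -139 - 30 = -169)
q = 5*√552395111/191 (q = 5*√((-167 + 165)/(217 + 165) + 15142) = 5*√(-2/382 + 15142) = 5*√((1/382)*(-2) + 15142) = 5*√(-1/191 + 15142) = 5*√(2892121/191) = 5*(√552395111/191) = 5*√552395111/191 ≈ 615.26)
q/h = (5*√552395111/191)/(-169) = (5*√552395111/191)*(-1/169) = -5*√552395111/32279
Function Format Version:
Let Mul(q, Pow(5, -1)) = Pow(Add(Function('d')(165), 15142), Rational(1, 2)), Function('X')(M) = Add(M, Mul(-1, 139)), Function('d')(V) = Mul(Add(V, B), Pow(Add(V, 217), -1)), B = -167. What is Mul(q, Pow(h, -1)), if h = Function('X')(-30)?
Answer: Mul(Rational(-5, 32279), Pow(552395111, Rational(1, 2))) ≈ -3.6406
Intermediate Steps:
Function('d')(V) = Mul(Pow(Add(217, V), -1), Add(-167, V)) (Function('d')(V) = Mul(Add(V, -167), Pow(Add(V, 217), -1)) = Mul(Add(-167, V), Pow(Add(217, V), -1)) = Mul(Pow(Add(217, V), -1), Add(-167, V)))
Function('X')(M) = Add(-139, M) (Function('X')(M) = Add(M, -139) = Add(-139, M))
h = -169 (h = Add(-139, -30) = -169)
q = Mul(Rational(5, 191), Pow(552395111, Rational(1, 2))) (q = Mul(5, Pow(Add(Mul(Pow(Add(217, 165), -1), Add(-167, 165)), 15142), Rational(1, 2))) = Mul(5, Pow(Add(Mul(Pow(382, -1), -2), 15142), Rational(1, 2))) = Mul(5, Pow(Add(Mul(Rational(1, 382), -2), 15142), Rational(1, 2))) = Mul(5, Pow(Add(Rational(-1, 191), 15142), Rational(1, 2))) = Mul(5, Pow(Rational(2892121, 191), Rational(1, 2))) = Mul(5, Mul(Rational(1, 191), Pow(552395111, Rational(1, 2)))) = Mul(Rational(5, 191), Pow(552395111, Rational(1, 2))) ≈ 615.26)
Mul(q, Pow(h, -1)) = Mul(Mul(Rational(5, 191), Pow(552395111, Rational(1, 2))), Pow(-169, -1)) = Mul(Mul(Rational(5, 191), Pow(552395111, Rational(1, 2))), Rational(-1, 169)) = Mul(Rational(-5, 32279), Pow(552395111, Rational(1, 2)))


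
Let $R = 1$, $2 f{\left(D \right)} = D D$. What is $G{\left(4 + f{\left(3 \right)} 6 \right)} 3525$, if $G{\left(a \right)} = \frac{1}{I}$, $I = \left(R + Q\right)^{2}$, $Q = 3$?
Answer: $\frac{3525}{16} \approx 220.31$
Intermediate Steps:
$f{\left(D \right)} = \frac{D^{2}}{2}$ ($f{\left(D \right)} = \frac{D D}{2} = \frac{D^{2}}{2}$)
$I = 16$ ($I = \left(1 + 3\right)^{2} = 4^{2} = 16$)
$G{\left(a \right)} = \frac{1}{16}$
$G{\left(4 + f{\left(3 \right)} 6 \right)} 3525 = \frac{1}{16} \cdot 3525 = \frac{3525}{16}$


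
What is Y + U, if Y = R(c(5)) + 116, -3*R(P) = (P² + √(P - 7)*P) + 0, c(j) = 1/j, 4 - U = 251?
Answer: -9826/75 - I*√170/75 ≈ -131.01 - 0.17385*I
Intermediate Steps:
U = -247 (U = 4 - 1*251 = 4 - 251 = -247)
R(P) = -P²/3 - P*√(-7 + P)/3 (R(P) = -((P² + √(P - 7)*P) + 0)/3 = -((P² + √(-7 + P)*P) + 0)/3 = -((P² + P*√(-7 + P)) + 0)/3 = -(P² + P*√(-7 + P))/3 = -P²/3 - P*√(-7 + P)/3)
Y = 8699/75 - I*√170/75 (Y = -⅓*(1/5 + √(-7 + 1/5))/5 + 116 = -⅓*⅕*(⅕ + √(-7 + ⅕)) + 116 = -⅓*⅕*(⅕ + √(-34/5)) + 116 = -⅓*⅕*(⅕ + I*√170/5) + 116 = (-1/75 - I*√170/75) + 116 = 8699/75 - I*√170/75 ≈ 115.99 - 0.17385*I)
Y + U = (8699/75 - I*√170/75) - 247 = -9826/75 - I*√170/75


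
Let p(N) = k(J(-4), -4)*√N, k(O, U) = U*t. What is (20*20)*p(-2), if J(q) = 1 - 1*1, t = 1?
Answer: -1600*I*√2 ≈ -2262.7*I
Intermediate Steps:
J(q) = 0 (J(q) = 1 - 1 = 0)
k(O, U) = U (k(O, U) = U*1 = U)
p(N) = -4*√N
(20*20)*p(-2) = (20*20)*(-4*I*√2) = 400*(-4*I*√2) = -1600*I*√2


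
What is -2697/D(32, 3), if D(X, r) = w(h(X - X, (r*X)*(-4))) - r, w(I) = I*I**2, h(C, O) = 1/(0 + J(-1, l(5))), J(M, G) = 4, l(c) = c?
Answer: 172608/191 ≈ 903.71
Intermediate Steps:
h(C, O) = 1/4 (h(C, O) = 1/(0 + 4) = 1/4)
w(I) = I**3
D(X, r) = 1/64 - r (D(X, r) = (1/4)**3 - r = 1/64 - r)
-2697/D(32, 3) = -2697/(1/64 - 1*3) = -2697/(1/64 - 3) = -2697/(-191/64) = -2697*(-64/191) = 172608/191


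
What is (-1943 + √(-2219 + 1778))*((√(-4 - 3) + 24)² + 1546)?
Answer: -4109445 + 44415*I + √7*(-1008 - 93264*I) ≈ -4.1121e+6 - 2.0234e+5*I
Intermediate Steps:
(-1943 + √(-2219 + 1778))*((√(-4 - 3) + 24)² + 1546) = (-1943 + √(-441))*((√(-7) + 24)² + 1546) = (-1943 + 21*I)*((I*√7 + 24)² + 1546) = (-1943 + 21*I)*((24 + I*√7)² + 1546) = (-1943 + 21*I)*(1546 + (24 + I*√7)²)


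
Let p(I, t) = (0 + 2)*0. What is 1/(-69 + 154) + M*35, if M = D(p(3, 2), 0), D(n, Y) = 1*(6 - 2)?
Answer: 11901/85 ≈ 140.01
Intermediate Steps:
p(I, t) = 0 (p(I, t) = 2*0 = 0)
D(n, Y) = 4 (D(n, Y) = 1*4 = 4)
M = 4
1/(-69 + 154) + M*35 = 1/(-69 + 154) + 4*35 = 1/85 + 140 = 11901/85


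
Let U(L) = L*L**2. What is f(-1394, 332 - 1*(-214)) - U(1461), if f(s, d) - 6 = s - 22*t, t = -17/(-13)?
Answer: -40540975771/13 ≈ -3.1185e+9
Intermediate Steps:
t = 17/13 (t = -17*(-1/13) = 17/13 ≈ 1.3077)
U(L) = L**3
f(s, d) = -296/13 + s (f(s, d) = 6 + (s - 22*17/13) = 6 + (s - 374/13) = 6 + (-374/13 + s) = -296/13 + s)
f(-1394, 332 - 1*(-214)) - U(1461) = (-296/13 - 1394) - 1*1461**3 = -18418/13 - 1*3118535181 = -18418/13 - 3118535181 = -40540975771/13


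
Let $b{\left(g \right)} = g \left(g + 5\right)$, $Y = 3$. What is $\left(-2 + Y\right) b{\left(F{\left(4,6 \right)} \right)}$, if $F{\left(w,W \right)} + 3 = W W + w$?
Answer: $1554$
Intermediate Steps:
$F{\left(w,W \right)} = -3 + w + W^{2}$ ($F{\left(w,W \right)} = -3 + \left(W W + w\right) = -3 + \left(W^{2} + w\right) = -3 + \left(w + W^{2}\right) = -3 + w + W^{2}$)
$b{\left(g \right)} = g \left(5 + g\right)$
$\left(-2 + Y\right) b{\left(F{\left(4,6 \right)} \right)} = \left(-2 + 3\right) \left(-3 + 4 + 6^{2}\right) \left(5 + \left(-3 + 4 + 6^{2}\right)\right) = 1 \left(-3 + 4 + 36\right) \left(5 + \left(-3 + 4 + 36\right)\right) = 1 \cdot 37 \left(5 + 37\right) = 1 \cdot 37 \cdot 42 = 1 \cdot 1554 = 1554$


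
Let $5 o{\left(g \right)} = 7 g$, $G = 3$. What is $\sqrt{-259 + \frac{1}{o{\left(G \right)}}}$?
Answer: $\frac{i \sqrt{114114}}{21} \approx 16.086 i$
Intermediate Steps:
$o{\left(g \right)} = \frac{7 g}{5}$
$\sqrt{-259 + \frac{1}{o{\left(G \right)}}} = \sqrt{-259 + \frac{1}{\frac{7}{5} \cdot 3}} = \sqrt{-259 + \frac{1}{\frac{21}{5}}} = \sqrt{-259 + \frac{5}{21}} = \sqrt{- \frac{5434}{21}} = \frac{i \sqrt{114114}}{21}$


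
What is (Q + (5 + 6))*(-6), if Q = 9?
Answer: -120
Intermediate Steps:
(Q + (5 + 6))*(-6) = (9 + (5 + 6))*(-6) = (9 + 11)*(-6) = 20*(-6) = -120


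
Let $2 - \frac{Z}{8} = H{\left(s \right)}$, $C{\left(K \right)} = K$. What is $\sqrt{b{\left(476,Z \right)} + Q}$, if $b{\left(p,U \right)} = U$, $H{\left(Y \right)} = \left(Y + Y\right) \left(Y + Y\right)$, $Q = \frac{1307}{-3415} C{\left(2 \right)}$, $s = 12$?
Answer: $\frac{i \sqrt{53561864010}}{3415} \approx 67.77 i$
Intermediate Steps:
$Q = - \frac{2614}{3415}$ ($Q = \frac{1307}{-3415} \cdot 2 = 1307 \left(- \frac{1}{3415}\right) 2 = \left(- \frac{1307}{3415}\right) 2 = - \frac{2614}{3415} \approx -0.76545$)
$H{\left(Y \right)} = 4 Y^{2}$ ($H{\left(Y \right)} = 2 Y 2 Y = 4 Y^{2}$)
$Z = -4592$ ($Z = 16 - 8 \cdot 4 \cdot 12^{2} = 16 - 8 \cdot 4 \cdot 144 = 16 - 4608 = -4592$)
$\sqrt{b{\left(476,Z \right)} + Q} = \sqrt{-4592 - \frac{2614}{3415}} = \sqrt{- \frac{15684294}{3415}} = \frac{i \sqrt{53561864010}}{3415}$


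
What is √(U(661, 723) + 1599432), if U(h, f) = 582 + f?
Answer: √1600737 ≈ 1265.2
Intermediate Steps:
√(U(661, 723) + 1599432) = √((582 + 723) + 1599432) = √(1305 + 1599432) = √1600737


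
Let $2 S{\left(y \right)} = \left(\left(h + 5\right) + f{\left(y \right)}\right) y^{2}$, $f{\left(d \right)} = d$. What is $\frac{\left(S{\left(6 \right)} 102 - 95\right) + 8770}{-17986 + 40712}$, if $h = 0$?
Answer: $\frac{28871}{22726} \approx 1.2704$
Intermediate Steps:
$S{\left(y \right)} = \frac{y^{2} \left(5 + y\right)}{2}$ ($S{\left(y \right)} = \frac{\left(\left(0 + 5\right) + y\right) y^{2}}{2} = \frac{\left(5 + y\right) y^{2}}{2} = \frac{y^{2} \left(5 + y\right)}{2}$)
$\frac{\left(S{\left(6 \right)} 102 - 95\right) + 8770}{-17986 + 40712} = \frac{\left(\frac{6^{2} \left(5 + 6\right)}{2} \cdot 102 - 95\right) + 8770}{-17986 + 40712} = \frac{\left(\frac{1}{2} \cdot 36 \cdot 11 \cdot 102 - 95\right) + 8770}{22726} = \left(\left(198 \cdot 102 - 95\right) + 8770\right) \frac{1}{22726} = \left(\left(20196 - 95\right) + 8770\right) \frac{1}{22726} = \left(20101 + 8770\right) \frac{1}{22726} = 28871 \cdot \frac{1}{22726} = \frac{28871}{22726}$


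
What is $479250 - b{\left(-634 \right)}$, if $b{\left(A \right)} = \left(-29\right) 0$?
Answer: $479250$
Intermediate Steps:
$b{\left(A \right)} = 0$
$479250 - b{\left(-634 \right)} = 479250 - 0 = 479250 + 0 = 479250$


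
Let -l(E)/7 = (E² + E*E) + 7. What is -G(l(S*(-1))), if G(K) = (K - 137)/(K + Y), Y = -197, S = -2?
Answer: -121/151 ≈ -0.80132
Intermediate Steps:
l(E) = -49 - 14*E² (l(E) = -7*((E² + E*E) + 7) = -7*((E² + E²) + 7) = -7*(2*E² + 7) = -7*(7 + 2*E²) = -49 - 14*E²)
G(K) = (-137 + K)/(-197 + K) (G(K) = (K - 137)/(K - 197) = (-137 + K)/(-197 + K))
-G(l(S*(-1))) = -(-137 + (-49 - 14*(-2*(-1))²))/(-197 + (-49 - 14*(-2*(-1))²)) = -(-137 + (-49 - 14*2²))/(-197 + (-49 - 14*2²)) = -(-137 + (-49 - 14*4))/(-197 + (-49 - 14*4)) = -(-137 + (-49 - 56))/(-197 + (-49 - 56)) = -(-137 - 105)/(-197 - 105) = -(-242)/(-302) = -(-1)*(-242)/302 = -1*121/151 = -121/151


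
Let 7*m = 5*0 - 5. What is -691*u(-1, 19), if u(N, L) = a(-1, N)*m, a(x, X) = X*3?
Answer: -10365/7 ≈ -1480.7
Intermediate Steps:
a(x, X) = 3*X
m = -5/7 (m = (5*0 - 5)/7 = (0 - 5)/7 = (⅐)*(-5) = -5/7 ≈ -0.71429)
u(N, L) = -15*N/7 (u(N, L) = (3*N)*(-5/7) = -15*N/7)
-691*u(-1, 19) = -(-10365)*(-1)/7 = -691*15/7 = -10365/7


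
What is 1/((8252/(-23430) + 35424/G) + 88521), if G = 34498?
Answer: 202072035/17887754936941 ≈ 1.1297e-5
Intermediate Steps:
1/((8252/(-23430) + 35424/G) + 88521) = 1/((8252/(-23430) + 35424/34498) + 88521) = 1/((8252*(-1/23430) + 35424*(1/34498)) + 88521) = 1/((-4126/11715 + 17712/17249) + 88521) = 1/(136326706/202072035 + 88521) = 1/(17887754936941/202072035) = 202072035/17887754936941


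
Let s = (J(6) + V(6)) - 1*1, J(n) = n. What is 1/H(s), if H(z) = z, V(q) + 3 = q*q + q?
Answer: 1/44 ≈ 0.022727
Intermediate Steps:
V(q) = -3 + q + q**2 (V(q) = -3 + (q*q + q) = -3 + (q**2 + q) = -3 + (q + q**2) = -3 + q + q**2)
s = 44 (s = (6 + (-3 + 6 + 6**2)) - 1*1 = (6 + (-3 + 6 + 36)) - 1 = (6 + 39) - 1 = 45 - 1 = 44)
1/H(s) = 1/44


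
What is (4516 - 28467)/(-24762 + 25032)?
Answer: -23951/270 ≈ -88.707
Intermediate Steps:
(4516 - 28467)/(-24762 + 25032) = -23951/270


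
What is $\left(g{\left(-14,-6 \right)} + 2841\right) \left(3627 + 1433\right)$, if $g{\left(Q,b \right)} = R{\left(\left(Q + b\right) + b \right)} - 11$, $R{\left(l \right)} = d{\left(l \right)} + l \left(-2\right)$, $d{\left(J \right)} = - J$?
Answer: $14714480$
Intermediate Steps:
$R{\left(l \right)} = - 3 l$ ($R{\left(l \right)} = - l + l \left(-2\right) = - l - 2 l = - 3 l$)
$g{\left(Q,b \right)} = -11 - 6 b - 3 Q$ ($g{\left(Q,b \right)} = - 3 \left(\left(Q + b\right) + b\right) - 11 = - 3 \left(Q + 2 b\right) - 11 = \left(- 6 b - 3 Q\right) - 11 = -11 - 6 b - 3 Q$)
$\left(g{\left(-14,-6 \right)} + 2841\right) \left(3627 + 1433\right) = \left(\left(-11 - -36 - -42\right) + 2841\right) \left(3627 + 1433\right) = \left(\left(-11 + 36 + 42\right) + 2841\right) 5060 = \left(67 + 2841\right) 5060 = 2908 \cdot 5060 = 14714480$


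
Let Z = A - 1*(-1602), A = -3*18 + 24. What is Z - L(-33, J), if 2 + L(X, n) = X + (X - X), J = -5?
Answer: 1607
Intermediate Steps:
A = -30 (A = -54 + 24 = -30)
Z = 1572 (Z = -30 - 1*(-1602) = -30 + 1602 = 1572)
L(X, n) = -2 + X (L(X, n) = -2 + (X + (X - X)) = -2 + (X + 0) = -2 + X)
Z - L(-33, J) = 1572 - (-2 - 33) = 1572 - 1*(-35) = 1572 + 35 = 1607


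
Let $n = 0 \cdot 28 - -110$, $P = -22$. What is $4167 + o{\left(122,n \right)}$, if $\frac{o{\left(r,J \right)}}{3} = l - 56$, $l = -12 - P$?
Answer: $4029$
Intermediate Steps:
$l = 10$ ($l = -12 - -22 = -12 + 22 = 10$)
$n = 110$ ($n = 0 + 110 = 110$)
$o{\left(r,J \right)} = -138$ ($o{\left(r,J \right)} = 3 \left(10 - 56\right) = 3 \left(-46\right) = -138$)
$4167 + o{\left(122,n \right)} = 4167 - 138 = 4029$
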